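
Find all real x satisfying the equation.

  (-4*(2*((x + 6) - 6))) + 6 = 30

Step 1. [(-4*(2*((x + 6) - 6))) + 6 = 30] 6 comes off first (subtract 6) ⇒ sub: -4*(2*((x + 6) - 6)) = 24.
Step 2. [-4*(2*((x + 6) - 6)) = 24] -4·(inner) — divide through by -4. So div: 2*((x + 6) - 6) = -6.
Step 3. [2*((x + 6) - 6) = -6] LHS = 2·(…); ÷2 both sides ⇒ div: (x + 6) - 6 = -3.
Step 4. [(x + 6) - 6 = -3] peel the -6: add 6 from each side, so sub: x + 6 = 3.
Step 5. [x + 6 = 3] 6 comes off first (subtract 6). So sub: x = -3.

Answer: x ∈ {-3}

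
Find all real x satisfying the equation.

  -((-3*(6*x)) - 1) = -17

Step 1. [-((-3*(6*x)) - 1) = -17] leading − — multiply by −1. So neg: (-3*(6*x)) - 1 = 17.
Step 2. [(-3*(6*x)) - 1 = 17] -1 is outermost — add 1 both sides. So sub: -3*(6*x) = 18.
Step 3. [-3*(6*x) = 18] -3·(inner) — divide through by -3. So div: 6*x = -6.
Step 4. [6*x = -6] 6 out front; divide by 6. So div: x = -1.

Answer: x ∈ {-1}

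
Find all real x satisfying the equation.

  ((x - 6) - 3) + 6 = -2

Step 1. [((x - 6) - 3) + 6 = -2] the outer +6 inverts by subtracting 6. So sub: (x - 6) - 3 = -8.
Step 2. [(x - 6) - 3 = -8] add 3: x sits inside (… - 3). So sub: x - 6 = -5.
Step 3. [x - 6 = -5] peel the -6: add 6 from each side, so sub: x = 1.

Answer: x ∈ {1}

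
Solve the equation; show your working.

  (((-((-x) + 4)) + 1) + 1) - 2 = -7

Step 1. [(((-((-x) + 4)) + 1) + 1) - 2 = -7] the outer -2 inverts by adding 2 ⇒ sub: ((-((-x) + 4)) + 1) + 1 = -5.
Step 2. [((-((-x) + 4)) + 1) + 1 = -5] 1 comes off first (subtract 1). So sub: (-((-x) + 4)) + 1 = -6.
Step 3. [(-((-x) + 4)) + 1 = -6] peel the +1: subtract 1 from each side. So sub: -((-x) + 4) = -7.
Step 4. [-((-x) + 4) = -7] flip signs both sides ⇒ neg: (-x) + 4 = 7.
Step 5. [(-x) + 4 = 7] peel the +4: subtract 4 from each side, so sub: -x = 3.
Step 6. [-x = 3] flip signs both sides ⇒ neg: x = -3.

Answer: x ∈ {-3}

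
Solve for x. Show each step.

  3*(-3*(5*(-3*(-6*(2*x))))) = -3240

Step 1. [3*(-3*(5*(-3*(-6*(2*x))))) = -3240] divide by the outer 3. So div: -3*(5*(-3*(-6*(2*x)))) = -1080.
Step 2. [-3*(5*(-3*(-6*(2*x)))) = -1080] LHS = -3·(…); ÷-3 both sides, so div: 5*(-3*(-6*(2*x))) = 360.
Step 3. [5*(-3*(-6*(2*x))) = 360] 5·(inner) — divide through by 5, so div: -3*(-6*(2*x)) = 72.
Step 4. [-3*(-6*(2*x)) = 72] -3 out front; divide by -3 ⇒ div: -6*(2*x) = -24.
Step 5. [-6*(2*x) = -24] divide by the outer -6 ⇒ div: 2*x = 4.
Step 6. [2*x = 4] 2·(inner) — divide through by 2, so div: x = 2.

Answer: x ∈ {2}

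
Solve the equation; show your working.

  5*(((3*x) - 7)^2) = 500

Step 1. [5*(((3*x) - 7)^2) = 500] LHS = 5·(…); ÷5 both sides, so div: ((3*x) - 7)^2 = 100.
Step 2. [((3*x) - 7)^2 = 100] LHS squared, RHS 100 ≥ 0: apply √ (±) ⇒ sqrt: (3*x) - 7 = 10 or -10.
Step 3. [(3*x) - 7 = 10 or -10] 7 comes off first (add 7). So sub: 3*x = 17 or -3.
Step 4. [3*x = 17 or -3] 3 out front; divide by 3, so div: x = 17/3 or -1.

Answer: x ∈ {-1, 17/3}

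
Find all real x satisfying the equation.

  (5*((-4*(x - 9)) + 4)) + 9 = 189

Step 1. [(5*((-4*(x - 9)) + 4)) + 9 = 189] 9 comes off first (subtract 9), so sub: 5*((-4*(x - 9)) + 4) = 180.
Step 2. [5*((-4*(x - 9)) + 4) = 180] LHS = 5·(…); ÷5 both sides. So div: (-4*(x - 9)) + 4 = 36.
Step 3. [(-4*(x - 9)) + 4 = 36] +4 is outermost — subtract 4 both sides ⇒ sub: -4*(x - 9) = 32.
Step 4. [-4*(x - 9) = 32] -4 out front; divide by -4. So div: x - 9 = -8.
Step 5. [x - 9 = -8] the outer -9 inverts by adding 9, so sub: x = 1.

Answer: x ∈ {1}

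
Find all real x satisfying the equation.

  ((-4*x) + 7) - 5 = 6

Step 1. [((-4*x) + 7) - 5 = 6] peel the -5: add 5 from each side, so sub: (-4*x) + 7 = 11.
Step 2. [(-4*x) + 7 = 11] the outer +7 inverts by subtracting 7, so sub: -4*x = 4.
Step 3. [-4*x = 4] divide by the outer -4, so div: x = -1.

Answer: x ∈ {-1}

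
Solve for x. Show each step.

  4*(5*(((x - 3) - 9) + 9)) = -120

Step 1. [4*(5*(((x - 3) - 9) + 9)) = -120] divide by the outer 4, so div: 5*(((x - 3) - 9) + 9) = -30.
Step 2. [5*(((x - 3) - 9) + 9) = -30] divide by the outer 5. So div: ((x - 3) - 9) + 9 = -6.
Step 3. [((x - 3) - 9) + 9 = -6] subtract 9: x sits inside (… + 9) ⇒ sub: (x - 3) - 9 = -15.
Step 4. [(x - 3) - 9 = -15] 9 comes off first (add 9) ⇒ sub: x - 3 = -6.
Step 5. [x - 3 = -6] peel the -3: add 3 from each side ⇒ sub: x = -3.

Answer: x ∈ {-3}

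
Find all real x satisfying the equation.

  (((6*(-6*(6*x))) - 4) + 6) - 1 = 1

Step 1. [(((6*(-6*(6*x))) - 4) + 6) - 1 = 1] -1 is outermost — add 1 both sides. So sub: ((6*(-6*(6*x))) - 4) + 6 = 2.
Step 2. [((6*(-6*(6*x))) - 4) + 6 = 2] peel the +6: subtract 6 from each side. So sub: (6*(-6*(6*x))) - 4 = -4.
Step 3. [(6*(-6*(6*x))) - 4 = -4] the outer -4 inverts by adding 4. So sub: 6*(-6*(6*x)) = 0.
Step 4. [6*(-6*(6*x)) = 0] divide by the outer 6 ⇒ div: -6*(6*x) = 0.
Step 5. [-6*(6*x) = 0] -6·(inner) — divide through by -6 ⇒ div: 6*x = 0.
Step 6. [6*x = 0] divide by the outer 6 ⇒ div: x = 0.

Answer: x ∈ {0}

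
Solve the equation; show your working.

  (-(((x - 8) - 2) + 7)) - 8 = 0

Step 1. [(-(((x - 8) - 2) + 7)) - 8 = 0] -8 is outermost — add 8 both sides, so sub: -(((x - 8) - 2) + 7) = 8.
Step 2. [-(((x - 8) - 2) + 7) = 8] flip signs both sides ⇒ neg: ((x - 8) - 2) + 7 = -8.
Step 3. [((x - 8) - 2) + 7 = -8] +7 is outermost — subtract 7 both sides ⇒ sub: (x - 8) - 2 = -15.
Step 4. [(x - 8) - 2 = -15] 2 comes off first (add 2) ⇒ sub: x - 8 = -13.
Step 5. [x - 8 = -13] 8 comes off first (add 8), so sub: x = -5.

Answer: x ∈ {-5}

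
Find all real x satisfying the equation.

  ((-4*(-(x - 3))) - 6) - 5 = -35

Step 1. [((-4*(-(x - 3))) - 6) - 5 = -35] add 5: x sits inside (… - 5), so sub: (-4*(-(x - 3))) - 6 = -30.
Step 2. [(-4*(-(x - 3))) - 6 = -30] the outer -6 inverts by adding 6 ⇒ sub: -4*(-(x - 3)) = -24.
Step 3. [-4*(-(x - 3)) = -24] divide by the outer -4. So div: -(x - 3) = 6.
Step 4. [-(x - 3) = 6] flip signs both sides ⇒ neg: x - 3 = -6.
Step 5. [x - 3 = -6] peel the -3: add 3 from each side, so sub: x = -3.

Answer: x ∈ {-3}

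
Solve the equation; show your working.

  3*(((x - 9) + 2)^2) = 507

Step 1. [3*(((x - 9) + 2)^2) = 507] divide by the outer 3. So div: ((x - 9) + 2)^2 = 169.
Step 2. [((x - 9) + 2)^2 = 169] LHS squared, RHS 169 ≥ 0: apply √ (±) ⇒ sqrt: (x - 9) + 2 = 13 or -13.
Step 3. [(x - 9) + 2 = 13 or -13] 2 comes off first (subtract 2). So sub: x - 9 = 11 or -15.
Step 4. [x - 9 = 11 or -15] peel the -9: add 9 from each side, so sub: x = 20 or -6.

Answer: x ∈ {-6, 20}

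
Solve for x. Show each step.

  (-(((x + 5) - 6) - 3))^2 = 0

Step 1. [(-(((x + 5) - 6) - 3))^2 = 0] √ both sides: 0 ≥ 0 gives two branches, so sqrt: -(((x + 5) - 6) - 3) = 0.
Step 2. [-(((x + 5) - 6) - 3) = 0] LHS negated; negate both sides, so neg: ((x + 5) - 6) - 3 = 0.
Step 3. [((x + 5) - 6) - 3 = 0] add 3: x sits inside (… - 3). So sub: (x + 5) - 6 = 3.
Step 4. [(x + 5) - 6 = 3] 6 comes off first (add 6) ⇒ sub: x + 5 = 9.
Step 5. [x + 5 = 9] peel the +5: subtract 5 from each side ⇒ sub: x = 4.

Answer: x ∈ {4}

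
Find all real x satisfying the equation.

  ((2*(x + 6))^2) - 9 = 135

Step 1. [((2*(x + 6))^2) - 9 = 135] -9 is outermost — add 9 both sides, so sub: (2*(x + 6))^2 = 144.
Step 2. [(2*(x + 6))^2 = 144] LHS squared, RHS 144 ≥ 0: apply √ (±), so sqrt: 2*(x + 6) = 12 or -12.
Step 3. [2*(x + 6) = 12 or -12] divide by the outer 2, so div: x + 6 = 6 or -6.
Step 4. [x + 6 = 6 or -6] the outer +6 inverts by subtracting 6 ⇒ sub: x = 0 or -12.

Answer: x ∈ {-12, 0}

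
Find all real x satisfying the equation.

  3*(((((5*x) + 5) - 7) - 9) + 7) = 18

Step 1. [3*(((((5*x) + 5) - 7) - 9) + 7) = 18] divide by the outer 3. So div: ((((5*x) + 5) - 7) - 9) + 7 = 6.
Step 2. [((((5*x) + 5) - 7) - 9) + 7 = 6] subtract 7: x sits inside (… + 7), so sub: (((5*x) + 5) - 7) - 9 = -1.
Step 3. [(((5*x) + 5) - 7) - 9 = -1] add 9: x sits inside (… - 9), so sub: ((5*x) + 5) - 7 = 8.
Step 4. [((5*x) + 5) - 7 = 8] 7 comes off first (add 7) ⇒ sub: (5*x) + 5 = 15.
Step 5. [(5*x) + 5 = 15] 5 divides every term; factor it out. So factor: x + 1 = 3.
Step 6. [x + 1 = 3] peel the +1: subtract 1 from each side, so sub: x = 2.

Answer: x ∈ {2}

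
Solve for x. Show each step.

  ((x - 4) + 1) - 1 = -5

Step 1. [((x - 4) + 1) - 1 = -5] peel the -1: add 1 from each side. So sub: (x - 4) + 1 = -4.
Step 2. [(x - 4) + 1 = -4] the outer +1 inverts by subtracting 1, so sub: x - 4 = -5.
Step 3. [x - 4 = -5] the outer -4 inverts by adding 4, so sub: x = -1.

Answer: x ∈ {-1}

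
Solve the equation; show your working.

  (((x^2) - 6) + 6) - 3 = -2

Step 1. [(((x^2) - 6) + 6) - 3 = -2] peel the -3: add 3 from each side, so sub: ((x^2) - 6) + 6 = 1.
Step 2. [((x^2) - 6) + 6 = 1] the outer +6 inverts by subtracting 6. So sub: (x^2) - 6 = -5.
Step 3. [(x^2) - 6 = -5] the outer -6 inverts by adding 6. So sub: x^2 = 1.
Step 4. [x^2 = 1] √ both sides: 1 ≥ 0 gives two branches ⇒ sqrt: x = 1 or -1.

Answer: x ∈ {-1, 1}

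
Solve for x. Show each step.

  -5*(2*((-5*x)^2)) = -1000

Step 1. [-5*(2*((-5*x)^2)) = -1000] LHS = -5·(…); ÷-5 both sides, so div: 2*((-5*x)^2) = 200.
Step 2. [2*((-5*x)^2) = 200] divide by the outer 2. So div: (-5*x)^2 = 100.
Step 3. [(-5*x)^2 = 100] LHS squared, RHS 100 ≥ 0: apply √ (±). So sqrt: -5*x = 10 or -10.
Step 4. [-5*x = 10 or -10] divide by the outer -5 ⇒ div: x = -2 or 2.

Answer: x ∈ {-2, 2}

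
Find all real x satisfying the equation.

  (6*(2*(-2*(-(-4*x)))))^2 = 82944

Step 1. [(6*(2*(-2*(-(-4*x)))))^2 = 82944] LHS squared, RHS 82944 ≥ 0: apply √ (±), so sqrt: 6*(2*(-2*(-(-4*x)))) = 288 or -288.
Step 2. [6*(2*(-2*(-(-4*x)))) = 288 or -288] leading coefficient 6: divide by 6. So div: 2*(-2*(-(-4*x))) = 48 or -48.
Step 3. [2*(-2*(-(-4*x))) = 48 or -48] 2·(inner) — divide through by 2 ⇒ div: -2*(-(-4*x)) = 24 or -24.
Step 4. [-2*(-(-4*x)) = 24 or -24] LHS = -2·(…); ÷-2 both sides ⇒ div: -(-4*x) = -12 or 12.
Step 5. [-(-4*x) = -12 or 12] LHS negated; negate both sides. So neg: -4*x = 12 or -12.
Step 6. [-4*x = 12 or -12] -4 out front; divide by -4. So div: x = -3 or 3.

Answer: x ∈ {-3, 3}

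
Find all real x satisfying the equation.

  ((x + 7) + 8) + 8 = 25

Step 1. [((x + 7) + 8) + 8 = 25] peel the +8: subtract 8 from each side ⇒ sub: (x + 7) + 8 = 17.
Step 2. [(x + 7) + 8 = 17] subtract 8: x sits inside (… + 8) ⇒ sub: x + 7 = 9.
Step 3. [x + 7 = 9] +7 is outermost — subtract 7 both sides. So sub: x = 2.

Answer: x ∈ {2}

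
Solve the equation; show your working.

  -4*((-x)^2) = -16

Step 1. [-4*((-x)^2) = -16] LHS = -4·(…); ÷-4 both sides. So div: (-x)^2 = 4.
Step 2. [(-x)^2 = 4] √ both sides: 4 ≥ 0 gives two branches, so sqrt: -x = 2 or -2.
Step 3. [-x = 2 or -2] LHS negated; negate both sides. So neg: x = -2 or 2.

Answer: x ∈ {-2, 2}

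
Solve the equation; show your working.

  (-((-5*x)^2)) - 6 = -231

Step 1. [(-((-5*x)^2)) - 6 = -231] the outer -6 inverts by adding 6. So sub: -((-5*x)^2) = -225.
Step 2. [-((-5*x)^2) = -225] LHS negated; negate both sides. So neg: (-5*x)^2 = 225.
Step 3. [(-5*x)^2 = 225] √ both sides: 225 ≥ 0 gives two branches ⇒ sqrt: -5*x = 15 or -15.
Step 4. [-5*x = 15 or -15] -5 out front; divide by -5. So div: x = -3 or 3.

Answer: x ∈ {-3, 3}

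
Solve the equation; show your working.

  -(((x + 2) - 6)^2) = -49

Step 1. [-(((x + 2) - 6)^2) = -49] flip signs both sides. So neg: ((x + 2) - 6)^2 = 49.
Step 2. [((x + 2) - 6)^2 = 49] 49 ≥ 0, LHS is (·)² — take ±√, so sqrt: (x + 2) - 6 = 7 or -7.
Step 3. [(x + 2) - 6 = 7 or -7] -6 is outermost — add 6 both sides, so sub: x + 2 = 13 or -1.
Step 4. [x + 2 = 13 or -1] +2 is outermost — subtract 2 both sides. So sub: x = 11 or -3.

Answer: x ∈ {-3, 11}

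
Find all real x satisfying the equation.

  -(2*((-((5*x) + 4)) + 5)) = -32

Step 1. [-(2*((-((5*x) + 4)) + 5)) = -32] LHS negated; negate both sides ⇒ neg: 2*((-((5*x) + 4)) + 5) = 32.
Step 2. [2*((-((5*x) + 4)) + 5) = 32] divide by the outer 2, so div: (-((5*x) + 4)) + 5 = 16.
Step 3. [(-((5*x) + 4)) + 5 = 16] subtract 5: x sits inside (… + 5) ⇒ sub: -((5*x) + 4) = 11.
Step 4. [-((5*x) + 4) = 11] leading − — multiply by −1 ⇒ neg: (5*x) + 4 = -11.
Step 5. [(5*x) + 4 = -11] peel the +4: subtract 4 from each side ⇒ sub: 5*x = -15.
Step 6. [5*x = -15] 5·(inner) — divide through by 5 ⇒ div: x = -3.

Answer: x ∈ {-3}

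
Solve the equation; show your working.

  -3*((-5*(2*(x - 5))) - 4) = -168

Step 1. [-3*((-5*(2*(x - 5))) - 4) = -168] -3·(inner) — divide through by -3 ⇒ div: (-5*(2*(x - 5))) - 4 = 56.
Step 2. [(-5*(2*(x - 5))) - 4 = 56] peel the -4: add 4 from each side, so sub: -5*(2*(x - 5)) = 60.
Step 3. [-5*(2*(x - 5)) = 60] divide by the outer -5. So div: 2*(x - 5) = -12.
Step 4. [2*(x - 5) = -12] LHS = 2·(…); ÷2 both sides ⇒ div: x - 5 = -6.
Step 5. [x - 5 = -6] the outer -5 inverts by adding 5 ⇒ sub: x = -1.

Answer: x ∈ {-1}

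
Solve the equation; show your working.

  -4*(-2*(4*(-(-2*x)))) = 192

Step 1. [-4*(-2*(4*(-(-2*x)))) = 192] LHS = -4·(…); ÷-4 both sides ⇒ div: -2*(4*(-(-2*x))) = -48.
Step 2. [-2*(4*(-(-2*x))) = -48] -2 out front; divide by -2 ⇒ div: 4*(-(-2*x)) = 24.
Step 3. [4*(-(-2*x)) = 24] 4 out front; divide by 4, so div: -(-2*x) = 6.
Step 4. [-(-2*x) = 6] flip signs both sides. So neg: -2*x = -6.
Step 5. [-2*x = -6] -2 out front; divide by -2 ⇒ div: x = 3.

Answer: x ∈ {3}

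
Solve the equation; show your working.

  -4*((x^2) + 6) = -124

Step 1. [-4*((x^2) + 6) = -124] -4·(inner) — divide through by -4, so div: (x^2) + 6 = 31.
Step 2. [(x^2) + 6 = 31] +6 is outermost — subtract 6 both sides, so sub: x^2 = 25.
Step 3. [x^2 = 25] √ both sides: 25 ≥ 0 gives two branches, so sqrt: x = 5 or -5.

Answer: x ∈ {-5, 5}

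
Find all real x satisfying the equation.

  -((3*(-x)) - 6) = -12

Step 1. [-((3*(-x)) - 6) = -12] LHS negated; negate both sides ⇒ neg: (3*(-x)) - 6 = 12.
Step 2. [(3*(-x)) - 6 = 12] common factor 3 (LHS and 12) — divide through ⇒ factor: (-x) - 2 = 4.
Step 3. [(-x) - 2 = 4] the outer -2 inverts by adding 2 ⇒ sub: -x = 6.
Step 4. [-x = 6] LHS negated; negate both sides, so neg: x = -6.

Answer: x ∈ {-6}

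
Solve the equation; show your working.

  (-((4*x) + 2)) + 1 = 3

Step 1. [(-((4*x) + 2)) + 1 = 3] peel the +1: subtract 1 from each side, so sub: -((4*x) + 2) = 2.
Step 2. [-((4*x) + 2) = 2] leading − — multiply by −1, so neg: (4*x) + 2 = -2.
Step 3. [(4*x) + 2 = -2] the outer +2 inverts by subtracting 2. So sub: 4*x = -4.
Step 4. [4*x = -4] LHS = 4·(…); ÷4 both sides, so div: x = -1.

Answer: x ∈ {-1}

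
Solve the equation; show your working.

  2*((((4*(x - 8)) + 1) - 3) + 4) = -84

Step 1. [2*((((4*(x - 8)) + 1) - 3) + 4) = -84] 2·(inner) — divide through by 2, so div: (((4*(x - 8)) + 1) - 3) + 4 = -42.
Step 2. [(((4*(x - 8)) + 1) - 3) + 4 = -42] the outer +4 inverts by subtracting 4 ⇒ sub: ((4*(x - 8)) + 1) - 3 = -46.
Step 3. [((4*(x - 8)) + 1) - 3 = -46] the outer -3 inverts by adding 3 ⇒ sub: (4*(x - 8)) + 1 = -43.
Step 4. [(4*(x - 8)) + 1 = -43] subtract 1: x sits inside (… + 1), so sub: 4*(x - 8) = -44.
Step 5. [4*(x - 8) = -44] divide by the outer 4, so div: x - 8 = -11.
Step 6. [x - 8 = -11] the outer -8 inverts by adding 8 ⇒ sub: x = -3.

Answer: x ∈ {-3}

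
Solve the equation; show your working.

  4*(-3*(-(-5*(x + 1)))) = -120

Step 1. [4*(-3*(-(-5*(x + 1)))) = -120] leading coefficient 4: divide by 4 ⇒ div: -3*(-(-5*(x + 1))) = -30.
Step 2. [-3*(-(-5*(x + 1))) = -30] LHS = -3·(…); ÷-3 both sides ⇒ div: -(-5*(x + 1)) = 10.
Step 3. [-(-5*(x + 1)) = 10] LHS negated; negate both sides, so neg: -5*(x + 1) = -10.
Step 4. [-5*(x + 1) = -10] divide by the outer -5 ⇒ div: x + 1 = 2.
Step 5. [x + 1 = 2] subtract 1: x sits inside (… + 1). So sub: x = 1.

Answer: x ∈ {1}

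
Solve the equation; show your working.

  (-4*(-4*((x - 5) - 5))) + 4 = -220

Step 1. [(-4*(-4*((x - 5) - 5))) + 4 = -220] +4 is outermost — subtract 4 both sides ⇒ sub: -4*(-4*((x - 5) - 5)) = -224.
Step 2. [-4*(-4*((x - 5) - 5)) = -224] divide by the outer -4, so div: -4*((x - 5) - 5) = 56.
Step 3. [-4*((x - 5) - 5) = 56] LHS = -4·(…); ÷-4 both sides ⇒ div: (x - 5) - 5 = -14.
Step 4. [(x - 5) - 5 = -14] add 5: x sits inside (… - 5) ⇒ sub: x - 5 = -9.
Step 5. [x - 5 = -9] peel the -5: add 5 from each side, so sub: x = -4.

Answer: x ∈ {-4}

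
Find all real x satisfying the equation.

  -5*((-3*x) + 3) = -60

Step 1. [-5*((-3*x) + 3) = -60] leading coefficient -5: divide by -5. So div: (-3*x) + 3 = 12.
Step 2. [(-3*x) + 3 = 12] subtract 3: x sits inside (… + 3), so sub: -3*x = 9.
Step 3. [-3*x = 9] LHS = -3·(…); ÷-3 both sides ⇒ div: x = -3.

Answer: x ∈ {-3}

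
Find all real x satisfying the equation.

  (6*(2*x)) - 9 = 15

Step 1. [(6*(2*x)) - 9 = 15] peel the -9: add 9 from each side. So sub: 6*(2*x) = 24.
Step 2. [6*(2*x) = 24] 6·(inner) — divide through by 6, so div: 2*x = 4.
Step 3. [2*x = 4] 2·(inner) — divide through by 2, so div: x = 2.

Answer: x ∈ {2}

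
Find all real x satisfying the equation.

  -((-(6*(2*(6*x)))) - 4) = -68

Step 1. [-((-(6*(2*(6*x)))) - 4) = -68] LHS negated; negate both sides. So neg: (-(6*(2*(6*x)))) - 4 = 68.
Step 2. [(-(6*(2*(6*x)))) - 4 = 68] 4 comes off first (add 4) ⇒ sub: -(6*(2*(6*x))) = 72.
Step 3. [-(6*(2*(6*x))) = 72] LHS negated; negate both sides. So neg: 6*(2*(6*x)) = -72.
Step 4. [6*(2*(6*x)) = -72] 6·(inner) — divide through by 6 ⇒ div: 2*(6*x) = -12.
Step 5. [2*(6*x) = -12] divide by the outer 2. So div: 6*x = -6.
Step 6. [6*x = -6] 6 out front; divide by 6. So div: x = -1.

Answer: x ∈ {-1}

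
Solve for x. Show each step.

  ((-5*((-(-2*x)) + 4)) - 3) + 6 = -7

Step 1. [((-5*((-(-2*x)) + 4)) - 3) + 6 = -7] peel the +6: subtract 6 from each side ⇒ sub: (-5*((-(-2*x)) + 4)) - 3 = -13.
Step 2. [(-5*((-(-2*x)) + 4)) - 3 = -13] peel the -3: add 3 from each side. So sub: -5*((-(-2*x)) + 4) = -10.
Step 3. [-5*((-(-2*x)) + 4) = -10] divide by the outer -5. So div: (-(-2*x)) + 4 = 2.
Step 4. [(-(-2*x)) + 4 = 2] subtract 4: x sits inside (… + 4), so sub: -(-2*x) = -2.
Step 5. [-(-2*x) = -2] leading − — multiply by −1, so neg: -2*x = 2.
Step 6. [-2*x = 2] -2·(inner) — divide through by -2 ⇒ div: x = -1.

Answer: x ∈ {-1}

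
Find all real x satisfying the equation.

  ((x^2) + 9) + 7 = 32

Step 1. [((x^2) + 9) + 7 = 32] the outer +7 inverts by subtracting 7, so sub: (x^2) + 9 = 25.
Step 2. [(x^2) + 9 = 25] the outer +9 inverts by subtracting 9. So sub: x^2 = 16.
Step 3. [x^2 = 16] √ both sides: 16 ≥ 0 gives two branches ⇒ sqrt: x = 4 or -4.

Answer: x ∈ {-4, 4}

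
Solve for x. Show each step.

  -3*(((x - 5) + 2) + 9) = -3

Step 1. [-3*(((x - 5) + 2) + 9) = -3] leading coefficient -3: divide by -3 ⇒ div: ((x - 5) + 2) + 9 = 1.
Step 2. [((x - 5) + 2) + 9 = 1] 9 comes off first (subtract 9), so sub: (x - 5) + 2 = -8.
Step 3. [(x - 5) + 2 = -8] +2 is outermost — subtract 2 both sides ⇒ sub: x - 5 = -10.
Step 4. [x - 5 = -10] add 5: x sits inside (… - 5). So sub: x = -5.

Answer: x ∈ {-5}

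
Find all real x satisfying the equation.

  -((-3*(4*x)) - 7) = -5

Step 1. [-((-3*(4*x)) - 7) = -5] LHS negated; negate both sides. So neg: (-3*(4*x)) - 7 = 5.
Step 2. [(-3*(4*x)) - 7 = 5] the outer -7 inverts by adding 7, so sub: -3*(4*x) = 12.
Step 3. [-3*(4*x) = 12] -3·(inner) — divide through by -3, so div: 4*x = -4.
Step 4. [4*x = -4] LHS = 4·(…); ÷4 both sides. So div: x = -1.

Answer: x ∈ {-1}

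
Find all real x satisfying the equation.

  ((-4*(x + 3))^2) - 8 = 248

Step 1. [((-4*(x + 3))^2) - 8 = 248] -8 is outermost — add 8 both sides, so sub: (-4*(x + 3))^2 = 256.
Step 2. [(-4*(x + 3))^2 = 256] √ both sides: 256 ≥ 0 gives two branches ⇒ sqrt: -4*(x + 3) = 16 or -16.
Step 3. [-4*(x + 3) = 16 or -16] -4·(inner) — divide through by -4. So div: x + 3 = -4 or 4.
Step 4. [x + 3 = -4 or 4] +3 is outermost — subtract 3 both sides ⇒ sub: x = -7 or 1.

Answer: x ∈ {-7, 1}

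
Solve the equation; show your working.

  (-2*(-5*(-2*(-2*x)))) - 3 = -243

Step 1. [(-2*(-5*(-2*(-2*x)))) - 3 = -243] 3 comes off first (add 3), so sub: -2*(-5*(-2*(-2*x))) = -240.
Step 2. [-2*(-5*(-2*(-2*x))) = -240] leading coefficient -2: divide by -2 ⇒ div: -5*(-2*(-2*x)) = 120.
Step 3. [-5*(-2*(-2*x)) = 120] -5·(inner) — divide through by -5, so div: -2*(-2*x) = -24.
Step 4. [-2*(-2*x) = -24] leading coefficient -2: divide by -2. So div: -2*x = 12.
Step 5. [-2*x = 12] -2·(inner) — divide through by -2, so div: x = -6.

Answer: x ∈ {-6}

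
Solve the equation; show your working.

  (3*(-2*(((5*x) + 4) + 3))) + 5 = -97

Step 1. [(3*(-2*(((5*x) + 4) + 3))) + 5 = -97] +5 is outermost — subtract 5 both sides, so sub: 3*(-2*(((5*x) + 4) + 3)) = -102.
Step 2. [3*(-2*(((5*x) + 4) + 3)) = -102] LHS = 3·(…); ÷3 both sides ⇒ div: -2*(((5*x) + 4) + 3) = -34.
Step 3. [-2*(((5*x) + 4) + 3) = -34] leading coefficient -2: divide by -2 ⇒ div: ((5*x) + 4) + 3 = 17.
Step 4. [((5*x) + 4) + 3 = 17] peel the +3: subtract 3 from each side ⇒ sub: (5*x) + 4 = 14.
Step 5. [(5*x) + 4 = 14] +4 is outermost — subtract 4 both sides. So sub: 5*x = 10.
Step 6. [5*x = 10] 5·(inner) — divide through by 5. So div: x = 2.

Answer: x ∈ {2}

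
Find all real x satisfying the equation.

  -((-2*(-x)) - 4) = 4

Step 1. [-((-2*(-x)) - 4) = 4] leading − — multiply by −1 ⇒ neg: (-2*(-x)) - 4 = -4.
Step 2. [(-2*(-x)) - 4 = -4] -2 | LHS and -2 | -4: pull -2 out, so factor: (-x) + 2 = 2.
Step 3. [(-x) + 2 = 2] subtract 2: x sits inside (… + 2) ⇒ sub: -x = 0.
Step 4. [-x = 0] leading − — multiply by −1, so neg: x = 0.

Answer: x ∈ {0}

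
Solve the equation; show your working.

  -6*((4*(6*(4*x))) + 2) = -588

Step 1. [-6*((4*(6*(4*x))) + 2) = -588] -6·(inner) — divide through by -6 ⇒ div: (4*(6*(4*x))) + 2 = 98.
Step 2. [(4*(6*(4*x))) + 2 = 98] 2 comes off first (subtract 2). So sub: 4*(6*(4*x)) = 96.
Step 3. [4*(6*(4*x)) = 96] 4 out front; divide by 4. So div: 6*(4*x) = 24.
Step 4. [6*(4*x) = 24] 6 out front; divide by 6. So div: 4*x = 4.
Step 5. [4*x = 4] divide by the outer 4. So div: x = 1.

Answer: x ∈ {1}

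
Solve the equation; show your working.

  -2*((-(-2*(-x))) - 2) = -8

Step 1. [-2*((-(-2*(-x))) - 2) = -8] -2·(inner) — divide through by -2. So div: (-(-2*(-x))) - 2 = 4.
Step 2. [(-(-2*(-x))) - 2 = 4] peel the -2: add 2 from each side. So sub: -(-2*(-x)) = 6.
Step 3. [-(-2*(-x)) = 6] LHS negated; negate both sides. So neg: -2*(-x) = -6.
Step 4. [-2*(-x) = -6] leading coefficient -2: divide by -2 ⇒ div: -x = 3.
Step 5. [-x = 3] flip signs both sides. So neg: x = -3.

Answer: x ∈ {-3}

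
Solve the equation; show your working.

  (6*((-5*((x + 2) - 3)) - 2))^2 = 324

Step 1. [(6*((-5*((x + 2) - 3)) - 2))^2 = 324] √ both sides: 324 ≥ 0 gives two branches, so sqrt: 6*((-5*((x + 2) - 3)) - 2) = 18 or -18.
Step 2. [6*((-5*((x + 2) - 3)) - 2) = 18 or -18] LHS = 6·(…); ÷6 both sides, so div: (-5*((x + 2) - 3)) - 2 = 3 or -3.
Step 3. [(-5*((x + 2) - 3)) - 2 = 3 or -3] peel the -2: add 2 from each side, so sub: -5*((x + 2) - 3) = 5 or -1.
Step 4. [-5*((x + 2) - 3) = 5 or -1] leading coefficient -5: divide by -5 ⇒ div: (x + 2) - 3 = -1 or 1/5.
Step 5. [(x + 2) - 3 = -1 or 1/5] the outer -3 inverts by adding 3. So sub: x + 2 = 2 or 16/5.
Step 6. [x + 2 = 2 or 16/5] subtract 2: x sits inside (… + 2). So sub: x = 0 or 6/5.

Answer: x ∈ {0, 6/5}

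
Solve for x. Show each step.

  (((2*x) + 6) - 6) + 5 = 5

Step 1. [(((2*x) + 6) - 6) + 5 = 5] the outer +5 inverts by subtracting 5, so sub: ((2*x) + 6) - 6 = 0.
Step 2. [((2*x) + 6) - 6 = 0] add 6: x sits inside (… - 6). So sub: (2*x) + 6 = 6.
Step 3. [(2*x) + 6 = 6] the outer +6 inverts by subtracting 6, so sub: 2*x = 0.
Step 4. [2*x = 0] LHS = 2·(…); ÷2 both sides ⇒ div: x = 0.

Answer: x ∈ {0}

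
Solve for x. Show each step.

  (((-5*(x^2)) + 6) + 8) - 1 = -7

Step 1. [(((-5*(x^2)) + 6) + 8) - 1 = -7] add 1: x sits inside (… - 1), so sub: ((-5*(x^2)) + 6) + 8 = -6.
Step 2. [((-5*(x^2)) + 6) + 8 = -6] subtract 8: x sits inside (… + 8). So sub: (-5*(x^2)) + 6 = -14.
Step 3. [(-5*(x^2)) + 6 = -14] peel the +6: subtract 6 from each side. So sub: -5*(x^2) = -20.
Step 4. [-5*(x^2) = -20] -5·(inner) — divide through by -5 ⇒ div: x^2 = 4.
Step 5. [x^2 = 4] √ both sides: 4 ≥ 0 gives two branches. So sqrt: x = 2 or -2.

Answer: x ∈ {-2, 2}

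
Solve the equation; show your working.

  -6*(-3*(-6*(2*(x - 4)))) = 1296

Step 1. [-6*(-3*(-6*(2*(x - 4)))) = 1296] -6 out front; divide by -6, so div: -3*(-6*(2*(x - 4))) = -216.
Step 2. [-3*(-6*(2*(x - 4))) = -216] divide by the outer -3. So div: -6*(2*(x - 4)) = 72.
Step 3. [-6*(2*(x - 4)) = 72] leading coefficient -6: divide by -6 ⇒ div: 2*(x - 4) = -12.
Step 4. [2*(x - 4) = -12] 2·(inner) — divide through by 2 ⇒ div: x - 4 = -6.
Step 5. [x - 4 = -6] -4 is outermost — add 4 both sides ⇒ sub: x = -2.

Answer: x ∈ {-2}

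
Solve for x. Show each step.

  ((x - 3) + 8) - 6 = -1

Step 1. [((x - 3) + 8) - 6 = -1] add 6: x sits inside (… - 6), so sub: (x - 3) + 8 = 5.
Step 2. [(x - 3) + 8 = 5] the outer +8 inverts by subtracting 8, so sub: x - 3 = -3.
Step 3. [x - 3 = -3] peel the -3: add 3 from each side, so sub: x = 0.

Answer: x ∈ {0}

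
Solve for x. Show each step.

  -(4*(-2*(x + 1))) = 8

Step 1. [-(4*(-2*(x + 1))) = 8] LHS negated; negate both sides ⇒ neg: 4*(-2*(x + 1)) = -8.
Step 2. [4*(-2*(x + 1)) = -8] LHS = 4·(…); ÷4 both sides ⇒ div: -2*(x + 1) = -2.
Step 3. [-2*(x + 1) = -2] LHS = -2·(…); ÷-2 both sides. So div: x + 1 = 1.
Step 4. [x + 1 = 1] 1 comes off first (subtract 1) ⇒ sub: x = 0.

Answer: x ∈ {0}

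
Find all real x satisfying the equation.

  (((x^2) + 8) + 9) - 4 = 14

Step 1. [(((x^2) + 8) + 9) - 4 = 14] 4 comes off first (add 4) ⇒ sub: ((x^2) + 8) + 9 = 18.
Step 2. [((x^2) + 8) + 9 = 18] 9 comes off first (subtract 9) ⇒ sub: (x^2) + 8 = 9.
Step 3. [(x^2) + 8 = 9] peel the +8: subtract 8 from each side ⇒ sub: x^2 = 1.
Step 4. [x^2 = 1] √ both sides: 1 ≥ 0 gives two branches, so sqrt: x = 1 or -1.

Answer: x ∈ {-1, 1}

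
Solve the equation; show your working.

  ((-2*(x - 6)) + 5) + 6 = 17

Step 1. [((-2*(x - 6)) + 5) + 6 = 17] 6 comes off first (subtract 6), so sub: (-2*(x - 6)) + 5 = 11.
Step 2. [(-2*(x - 6)) + 5 = 11] the outer +5 inverts by subtracting 5. So sub: -2*(x - 6) = 6.
Step 3. [-2*(x - 6) = 6] -2 out front; divide by -2 ⇒ div: x - 6 = -3.
Step 4. [x - 6 = -3] peel the -6: add 6 from each side, so sub: x = 3.

Answer: x ∈ {3}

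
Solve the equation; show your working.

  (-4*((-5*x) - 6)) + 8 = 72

Step 1. [(-4*((-5*x) - 6)) + 8 = 72] -4 divides every term; factor it out ⇒ factor: ((-5*x) - 6) - 2 = -18.
Step 2. [((-5*x) - 6) - 2 = -18] -2 is outermost — add 2 both sides. So sub: (-5*x) - 6 = -16.
Step 3. [(-5*x) - 6 = -16] add 6: x sits inside (… - 6). So sub: -5*x = -10.
Step 4. [-5*x = -10] -5 out front; divide by -5. So div: x = 2.

Answer: x ∈ {2}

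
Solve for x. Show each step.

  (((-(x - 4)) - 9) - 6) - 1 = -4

Step 1. [(((-(x - 4)) - 9) - 6) - 1 = -4] add 1: x sits inside (… - 1), so sub: ((-(x - 4)) - 9) - 6 = -3.
Step 2. [((-(x - 4)) - 9) - 6 = -3] add 6: x sits inside (… - 6), so sub: (-(x - 4)) - 9 = 3.
Step 3. [(-(x - 4)) - 9 = 3] add 9: x sits inside (… - 9). So sub: -(x - 4) = 12.
Step 4. [-(x - 4) = 12] LHS negated; negate both sides. So neg: x - 4 = -12.
Step 5. [x - 4 = -12] the outer -4 inverts by adding 4. So sub: x = -8.

Answer: x ∈ {-8}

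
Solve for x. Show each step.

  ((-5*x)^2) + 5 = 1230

Step 1. [((-5*x)^2) + 5 = 1230] the outer +5 inverts by subtracting 5. So sub: (-5*x)^2 = 1225.
Step 2. [(-5*x)^2 = 1225] 1225 ≥ 0, LHS is (·)² — take ±√ ⇒ sqrt: -5*x = 35 or -35.
Step 3. [-5*x = 35 or -35] -5·(inner) — divide through by -5, so div: x = -7 or 7.

Answer: x ∈ {-7, 7}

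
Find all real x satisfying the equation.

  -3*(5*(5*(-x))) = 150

Step 1. [-3*(5*(5*(-x))) = 150] -3·(inner) — divide through by -3 ⇒ div: 5*(5*(-x)) = -50.
Step 2. [5*(5*(-x)) = -50] LHS = 5·(…); ÷5 both sides. So div: 5*(-x) = -10.
Step 3. [5*(-x) = -10] LHS = 5·(…); ÷5 both sides ⇒ div: -x = -2.
Step 4. [-x = -2] flip signs both sides. So neg: x = 2.

Answer: x ∈ {2}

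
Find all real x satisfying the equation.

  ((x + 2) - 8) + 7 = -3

Step 1. [((x + 2) - 8) + 7 = -3] +7 is outermost — subtract 7 both sides, so sub: (x + 2) - 8 = -10.
Step 2. [(x + 2) - 8 = -10] the outer -8 inverts by adding 8 ⇒ sub: x + 2 = -2.
Step 3. [x + 2 = -2] 2 comes off first (subtract 2). So sub: x = -4.

Answer: x ∈ {-4}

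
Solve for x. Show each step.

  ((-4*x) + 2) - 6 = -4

Step 1. [((-4*x) + 2) - 6 = -4] the outer -6 inverts by adding 6, so sub: (-4*x) + 2 = 2.
Step 2. [(-4*x) + 2 = 2] the outer +2 inverts by subtracting 2. So sub: -4*x = 0.
Step 3. [-4*x = 0] -4 out front; divide by -4 ⇒ div: x = 0.

Answer: x ∈ {0}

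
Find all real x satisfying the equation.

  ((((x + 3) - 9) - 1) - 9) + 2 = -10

Step 1. [((((x + 3) - 9) - 1) - 9) + 2 = -10] +2 is outermost — subtract 2 both sides, so sub: (((x + 3) - 9) - 1) - 9 = -12.
Step 2. [(((x + 3) - 9) - 1) - 9 = -12] -9 is outermost — add 9 both sides ⇒ sub: ((x + 3) - 9) - 1 = -3.
Step 3. [((x + 3) - 9) - 1 = -3] the outer -1 inverts by adding 1, so sub: (x + 3) - 9 = -2.
Step 4. [(x + 3) - 9 = -2] add 9: x sits inside (… - 9) ⇒ sub: x + 3 = 7.
Step 5. [x + 3 = 7] +3 is outermost — subtract 3 both sides ⇒ sub: x = 4.

Answer: x ∈ {4}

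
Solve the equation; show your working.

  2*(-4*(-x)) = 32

Step 1. [2*(-4*(-x)) = 32] LHS = 2·(…); ÷2 both sides, so div: -4*(-x) = 16.
Step 2. [-4*(-x) = 16] leading coefficient -4: divide by -4 ⇒ div: -x = -4.
Step 3. [-x = -4] flip signs both sides, so neg: x = 4.

Answer: x ∈ {4}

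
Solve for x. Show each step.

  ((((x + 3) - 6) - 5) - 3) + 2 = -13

Step 1. [((((x + 3) - 6) - 5) - 3) + 2 = -13] subtract 2: x sits inside (… + 2) ⇒ sub: (((x + 3) - 6) - 5) - 3 = -15.
Step 2. [(((x + 3) - 6) - 5) - 3 = -15] -3 is outermost — add 3 both sides ⇒ sub: ((x + 3) - 6) - 5 = -12.
Step 3. [((x + 3) - 6) - 5 = -12] add 5: x sits inside (… - 5), so sub: (x + 3) - 6 = -7.
Step 4. [(x + 3) - 6 = -7] the outer -6 inverts by adding 6 ⇒ sub: x + 3 = -1.
Step 5. [x + 3 = -1] the outer +3 inverts by subtracting 3. So sub: x = -4.

Answer: x ∈ {-4}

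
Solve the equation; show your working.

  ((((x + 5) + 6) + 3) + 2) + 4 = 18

Step 1. [((((x + 5) + 6) + 3) + 2) + 4 = 18] +4 is outermost — subtract 4 both sides ⇒ sub: (((x + 5) + 6) + 3) + 2 = 14.
Step 2. [(((x + 5) + 6) + 3) + 2 = 14] +2 is outermost — subtract 2 both sides. So sub: ((x + 5) + 6) + 3 = 12.
Step 3. [((x + 5) + 6) + 3 = 12] peel the +3: subtract 3 from each side ⇒ sub: (x + 5) + 6 = 9.
Step 4. [(x + 5) + 6 = 9] the outer +6 inverts by subtracting 6. So sub: x + 5 = 3.
Step 5. [x + 5 = 3] subtract 5: x sits inside (… + 5). So sub: x = -2.

Answer: x ∈ {-2}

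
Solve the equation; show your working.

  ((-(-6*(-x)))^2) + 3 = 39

Step 1. [((-(-6*(-x)))^2) + 3 = 39] +3 is outermost — subtract 3 both sides. So sub: (-(-6*(-x)))^2 = 36.
Step 2. [(-(-6*(-x)))^2 = 36] √ both sides: 36 ≥ 0 gives two branches ⇒ sqrt: -(-6*(-x)) = 6 or -6.
Step 3. [-(-6*(-x)) = 6 or -6] leading − — multiply by −1, so neg: -6*(-x) = -6 or 6.
Step 4. [-6*(-x) = -6 or 6] leading coefficient -6: divide by -6, so div: -x = 1 or -1.
Step 5. [-x = 1 or -1] flip signs both sides, so neg: x = -1 or 1.

Answer: x ∈ {-1, 1}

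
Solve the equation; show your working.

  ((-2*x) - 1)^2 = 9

Step 1. [((-2*x) - 1)^2 = 9] LHS squared, RHS 9 ≥ 0: apply √ (±) ⇒ sqrt: (-2*x) - 1 = 3 or -3.
Step 2. [(-2*x) - 1 = 3 or -3] peel the -1: add 1 from each side, so sub: -2*x = 4 or -2.
Step 3. [-2*x = 4 or -2] leading coefficient -2: divide by -2, so div: x = -2 or 1.

Answer: x ∈ {-2, 1}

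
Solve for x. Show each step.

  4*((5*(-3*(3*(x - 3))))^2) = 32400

Step 1. [4*((5*(-3*(3*(x - 3))))^2) = 32400] divide by the outer 4. So div: (5*(-3*(3*(x - 3))))^2 = 8100.
Step 2. [(5*(-3*(3*(x - 3))))^2 = 8100] 8100 ≥ 0, LHS is (·)² — take ±√, so sqrt: 5*(-3*(3*(x - 3))) = 90 or -90.
Step 3. [5*(-3*(3*(x - 3))) = 90 or -90] divide by the outer 5, so div: -3*(3*(x - 3)) = 18 or -18.
Step 4. [-3*(3*(x - 3)) = 18 or -18] divide by the outer -3. So div: 3*(x - 3) = -6 or 6.
Step 5. [3*(x - 3) = -6 or 6] 3·(inner) — divide through by 3 ⇒ div: x - 3 = -2 or 2.
Step 6. [x - 3 = -2 or 2] the outer -3 inverts by adding 3, so sub: x = 1 or 5.

Answer: x ∈ {1, 5}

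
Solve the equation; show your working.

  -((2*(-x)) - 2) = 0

Step 1. [-((2*(-x)) - 2) = 0] flip signs both sides. So neg: (2*(-x)) - 2 = 0.
Step 2. [(2*(-x)) - 2 = 0] 2 comes off first (add 2), so sub: 2*(-x) = 2.
Step 3. [2*(-x) = 2] leading coefficient 2: divide by 2, so div: -x = 1.
Step 4. [-x = 1] flip signs both sides ⇒ neg: x = -1.

Answer: x ∈ {-1}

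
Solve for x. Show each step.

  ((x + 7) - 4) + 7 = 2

Step 1. [((x + 7) - 4) + 7 = 2] +7 is outermost — subtract 7 both sides. So sub: (x + 7) - 4 = -5.
Step 2. [(x + 7) - 4 = -5] 4 comes off first (add 4). So sub: x + 7 = -1.
Step 3. [x + 7 = -1] 7 comes off first (subtract 7) ⇒ sub: x = -8.

Answer: x ∈ {-8}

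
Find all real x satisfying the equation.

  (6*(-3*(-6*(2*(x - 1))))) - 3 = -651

Step 1. [(6*(-3*(-6*(2*(x - 1))))) - 3 = -651] add 3: x sits inside (… - 3) ⇒ sub: 6*(-3*(-6*(2*(x - 1)))) = -648.
Step 2. [6*(-3*(-6*(2*(x - 1)))) = -648] divide by the outer 6 ⇒ div: -3*(-6*(2*(x - 1))) = -108.
Step 3. [-3*(-6*(2*(x - 1))) = -108] leading coefficient -3: divide by -3 ⇒ div: -6*(2*(x - 1)) = 36.
Step 4. [-6*(2*(x - 1)) = 36] divide by the outer -6, so div: 2*(x - 1) = -6.
Step 5. [2*(x - 1) = -6] 2·(inner) — divide through by 2. So div: x - 1 = -3.
Step 6. [x - 1 = -3] -1 is outermost — add 1 both sides ⇒ sub: x = -2.

Answer: x ∈ {-2}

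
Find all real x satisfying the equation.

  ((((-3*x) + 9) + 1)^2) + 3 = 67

Step 1. [((((-3*x) + 9) + 1)^2) + 3 = 67] subtract 3: x sits inside (… + 3) ⇒ sub: (((-3*x) + 9) + 1)^2 = 64.
Step 2. [(((-3*x) + 9) + 1)^2 = 64] √ both sides: 64 ≥ 0 gives two branches. So sqrt: ((-3*x) + 9) + 1 = 8 or -8.
Step 3. [((-3*x) + 9) + 1 = 8 or -8] peel the +1: subtract 1 from each side. So sub: (-3*x) + 9 = 7 or -9.
Step 4. [(-3*x) + 9 = 7 or -9] +9 is outermost — subtract 9 both sides, so sub: -3*x = -2 or -18.
Step 5. [-3*x = -2 or -18] -3 out front; divide by -3 ⇒ div: x = 2/3 or 6.

Answer: x ∈ {2/3, 6}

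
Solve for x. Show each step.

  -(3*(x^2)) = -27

Step 1. [-(3*(x^2)) = -27] flip signs both sides ⇒ neg: 3*(x^2) = 27.
Step 2. [3*(x^2) = 27] leading coefficient 3: divide by 3 ⇒ div: x^2 = 9.
Step 3. [x^2 = 9] LHS squared, RHS 9 ≥ 0: apply √ (±). So sqrt: x = 3 or -3.

Answer: x ∈ {-3, 3}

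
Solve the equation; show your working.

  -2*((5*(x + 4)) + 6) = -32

Step 1. [-2*((5*(x + 4)) + 6) = -32] divide by the outer -2, so div: (5*(x + 4)) + 6 = 16.
Step 2. [(5*(x + 4)) + 6 = 16] 6 comes off first (subtract 6), so sub: 5*(x + 4) = 10.
Step 3. [5*(x + 4) = 10] leading coefficient 5: divide by 5. So div: x + 4 = 2.
Step 4. [x + 4 = 2] 4 comes off first (subtract 4) ⇒ sub: x = -2.

Answer: x ∈ {-2}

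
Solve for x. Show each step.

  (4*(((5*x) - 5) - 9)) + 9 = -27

Step 1. [(4*(((5*x) - 5) - 9)) + 9 = -27] peel the +9: subtract 9 from each side. So sub: 4*(((5*x) - 5) - 9) = -36.
Step 2. [4*(((5*x) - 5) - 9) = -36] divide by the outer 4, so div: ((5*x) - 5) - 9 = -9.
Step 3. [((5*x) - 5) - 9 = -9] add 9: x sits inside (… - 9). So sub: (5*x) - 5 = 0.
Step 4. [(5*x) - 5 = 0] 5 divides every term; factor it out, so factor: x - 1 = 0.
Step 5. [x - 1 = 0] the outer -1 inverts by adding 1 ⇒ sub: x = 1.

Answer: x ∈ {1}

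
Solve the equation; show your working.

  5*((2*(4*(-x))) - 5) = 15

Step 1. [5*((2*(4*(-x))) - 5) = 15] leading coefficient 5: divide by 5 ⇒ div: (2*(4*(-x))) - 5 = 3.
Step 2. [(2*(4*(-x))) - 5 = 3] 5 comes off first (add 5) ⇒ sub: 2*(4*(-x)) = 8.
Step 3. [2*(4*(-x)) = 8] divide by the outer 2, so div: 4*(-x) = 4.
Step 4. [4*(-x) = 4] 4·(inner) — divide through by 4 ⇒ div: -x = 1.
Step 5. [-x = 1] flip signs both sides ⇒ neg: x = -1.

Answer: x ∈ {-1}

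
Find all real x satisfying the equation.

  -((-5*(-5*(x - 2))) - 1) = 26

Step 1. [-((-5*(-5*(x - 2))) - 1) = 26] flip signs both sides. So neg: (-5*(-5*(x - 2))) - 1 = -26.
Step 2. [(-5*(-5*(x - 2))) - 1 = -26] -1 is outermost — add 1 both sides. So sub: -5*(-5*(x - 2)) = -25.
Step 3. [-5*(-5*(x - 2)) = -25] -5 out front; divide by -5, so div: -5*(x - 2) = 5.
Step 4. [-5*(x - 2) = 5] -5 out front; divide by -5 ⇒ div: x - 2 = -1.
Step 5. [x - 2 = -1] the outer -2 inverts by adding 2 ⇒ sub: x = 1.

Answer: x ∈ {1}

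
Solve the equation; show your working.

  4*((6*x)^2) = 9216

Step 1. [4*((6*x)^2) = 9216] 4·(inner) — divide through by 4, so div: (6*x)^2 = 2304.
Step 2. [(6*x)^2 = 2304] 2304 ≥ 0, LHS is (·)² — take ±√. So sqrt: 6*x = 48 or -48.
Step 3. [6*x = 48 or -48] leading coefficient 6: divide by 6. So div: x = 8 or -8.

Answer: x ∈ {-8, 8}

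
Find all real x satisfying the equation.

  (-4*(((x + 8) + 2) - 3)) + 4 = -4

Step 1. [(-4*(((x + 8) + 2) - 3)) + 4 = -4] 4 comes off first (subtract 4), so sub: -4*(((x + 8) + 2) - 3) = -8.
Step 2. [-4*(((x + 8) + 2) - 3) = -8] -4·(inner) — divide through by -4 ⇒ div: ((x + 8) + 2) - 3 = 2.
Step 3. [((x + 8) + 2) - 3 = 2] peel the -3: add 3 from each side, so sub: (x + 8) + 2 = 5.
Step 4. [(x + 8) + 2 = 5] 2 comes off first (subtract 2). So sub: x + 8 = 3.
Step 5. [x + 8 = 3] peel the +8: subtract 8 from each side, so sub: x = -5.

Answer: x ∈ {-5}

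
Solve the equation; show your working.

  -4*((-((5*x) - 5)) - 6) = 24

Step 1. [-4*((-((5*x) - 5)) - 6) = 24] divide by the outer -4 ⇒ div: (-((5*x) - 5)) - 6 = -6.
Step 2. [(-((5*x) - 5)) - 6 = -6] add 6: x sits inside (… - 6) ⇒ sub: -((5*x) - 5) = 0.
Step 3. [-((5*x) - 5) = 0] flip signs both sides ⇒ neg: (5*x) - 5 = 0.
Step 4. [(5*x) - 5 = 0] 5 divides every term; factor it out ⇒ factor: x - 1 = 0.
Step 5. [x - 1 = 0] the outer -1 inverts by adding 1, so sub: x = 1.

Answer: x ∈ {1}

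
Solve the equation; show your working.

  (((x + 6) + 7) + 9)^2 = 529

Step 1. [(((x + 6) + 7) + 9)^2 = 529] LHS squared, RHS 529 ≥ 0: apply √ (±). So sqrt: ((x + 6) + 7) + 9 = 23 or -23.
Step 2. [((x + 6) + 7) + 9 = 23 or -23] peel the +9: subtract 9 from each side ⇒ sub: (x + 6) + 7 = 14 or -32.
Step 3. [(x + 6) + 7 = 14 or -32] subtract 7: x sits inside (… + 7) ⇒ sub: x + 6 = 7 or -39.
Step 4. [x + 6 = 7 or -39] 6 comes off first (subtract 6). So sub: x = 1 or -45.

Answer: x ∈ {-45, 1}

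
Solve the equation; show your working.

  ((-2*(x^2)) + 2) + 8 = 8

Step 1. [((-2*(x^2)) + 2) + 8 = 8] the outer +8 inverts by subtracting 8. So sub: (-2*(x^2)) + 2 = 0.
Step 2. [(-2*(x^2)) + 2 = 0] -2 divides every term; factor it out. So factor: (x^2) - 1 = 0.
Step 3. [(x^2) - 1 = 0] 1 comes off first (add 1) ⇒ sub: x^2 = 1.
Step 4. [x^2 = 1] √ both sides: 1 ≥ 0 gives two branches ⇒ sqrt: x = 1 or -1.

Answer: x ∈ {-1, 1}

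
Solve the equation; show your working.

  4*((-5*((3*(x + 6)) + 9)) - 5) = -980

Step 1. [4*((-5*((3*(x + 6)) + 9)) - 5) = -980] 4 out front; divide by 4 ⇒ div: (-5*((3*(x + 6)) + 9)) - 5 = -245.
Step 2. [(-5*((3*(x + 6)) + 9)) - 5 = -245] -5 | LHS and -5 | -245: pull -5 out. So factor: ((3*(x + 6)) + 9) + 1 = 49.
Step 3. [((3*(x + 6)) + 9) + 1 = 49] the outer +1 inverts by subtracting 1, so sub: (3*(x + 6)) + 9 = 48.
Step 4. [(3*(x + 6)) + 9 = 48] common factor 3 (LHS and 48) — divide through ⇒ factor: (x + 6) + 3 = 16.
Step 5. [(x + 6) + 3 = 16] +3 is outermost — subtract 3 both sides ⇒ sub: x + 6 = 13.
Step 6. [x + 6 = 13] peel the +6: subtract 6 from each side, so sub: x = 7.

Answer: x ∈ {7}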